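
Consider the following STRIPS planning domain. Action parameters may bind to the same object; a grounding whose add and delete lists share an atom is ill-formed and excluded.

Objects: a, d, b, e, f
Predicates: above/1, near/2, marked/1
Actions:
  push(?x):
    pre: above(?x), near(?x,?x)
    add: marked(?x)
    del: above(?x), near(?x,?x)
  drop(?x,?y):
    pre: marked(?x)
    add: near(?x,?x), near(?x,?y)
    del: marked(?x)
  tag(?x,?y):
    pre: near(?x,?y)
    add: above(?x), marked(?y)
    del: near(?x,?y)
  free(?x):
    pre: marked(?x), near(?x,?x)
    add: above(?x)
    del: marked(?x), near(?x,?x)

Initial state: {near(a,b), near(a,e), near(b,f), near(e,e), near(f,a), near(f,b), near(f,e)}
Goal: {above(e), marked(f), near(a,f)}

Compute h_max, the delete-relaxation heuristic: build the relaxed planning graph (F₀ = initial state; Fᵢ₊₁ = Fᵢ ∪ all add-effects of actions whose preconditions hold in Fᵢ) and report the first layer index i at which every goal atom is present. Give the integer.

F0 = init (7 atoms)
F1 = F0 ∪ {above(a), above(b), above(e), above(f), marked(a), marked(b), marked(e), marked(f)}  (15 atoms)
F2 = F1 ∪ {near(a,a), near(a,d), near(a,f), near(b,a), near(b,b), near(b,d), near(b,e), near(e,a), near(e,b), near(e,d), near(e,f), near(f,d), near(f,f)}  (28 atoms)
goal ⊆ F2  ⇒  h_max = 2

2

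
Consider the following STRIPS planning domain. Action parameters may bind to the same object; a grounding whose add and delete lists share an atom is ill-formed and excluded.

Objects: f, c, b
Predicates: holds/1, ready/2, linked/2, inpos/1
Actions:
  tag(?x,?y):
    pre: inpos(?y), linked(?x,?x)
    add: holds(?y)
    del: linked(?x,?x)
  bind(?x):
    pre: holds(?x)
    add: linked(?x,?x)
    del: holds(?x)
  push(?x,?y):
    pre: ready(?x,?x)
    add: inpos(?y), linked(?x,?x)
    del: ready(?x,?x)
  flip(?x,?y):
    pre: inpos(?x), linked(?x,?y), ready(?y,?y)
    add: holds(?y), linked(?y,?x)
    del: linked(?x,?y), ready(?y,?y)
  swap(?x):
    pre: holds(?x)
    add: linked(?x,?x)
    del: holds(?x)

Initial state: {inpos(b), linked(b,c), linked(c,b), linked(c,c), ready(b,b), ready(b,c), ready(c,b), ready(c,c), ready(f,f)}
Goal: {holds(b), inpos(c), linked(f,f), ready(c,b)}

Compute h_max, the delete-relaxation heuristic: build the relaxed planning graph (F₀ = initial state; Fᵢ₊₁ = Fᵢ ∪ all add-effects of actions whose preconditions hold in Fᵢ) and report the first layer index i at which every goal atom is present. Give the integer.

F0 = init (9 atoms)
F1 = F0 ∪ {holds(b), holds(c), inpos(c), inpos(f), linked(b,b), linked(f,f)}  (15 atoms)
goal ⊆ F1  ⇒  h_max = 1

1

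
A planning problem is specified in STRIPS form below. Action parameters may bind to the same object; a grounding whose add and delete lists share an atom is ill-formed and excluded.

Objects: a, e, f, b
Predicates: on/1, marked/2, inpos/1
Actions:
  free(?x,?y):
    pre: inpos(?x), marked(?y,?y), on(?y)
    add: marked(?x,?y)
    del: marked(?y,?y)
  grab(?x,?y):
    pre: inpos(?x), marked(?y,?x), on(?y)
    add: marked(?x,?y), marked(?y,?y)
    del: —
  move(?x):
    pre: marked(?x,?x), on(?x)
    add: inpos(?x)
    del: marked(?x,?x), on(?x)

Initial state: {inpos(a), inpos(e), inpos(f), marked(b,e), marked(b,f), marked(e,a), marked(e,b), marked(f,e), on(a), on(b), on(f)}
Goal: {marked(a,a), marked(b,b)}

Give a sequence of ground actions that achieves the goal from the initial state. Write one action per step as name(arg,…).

1. grab(e,f)  →  {inpos(a), inpos(e), inpos(f), marked(b,e), marked(b,f), marked(e,a), marked(e,b), marked(e,f), marked(f,e), marked(f,f), on(a), on(b), on(f)}
2. free(a,f)  →  {inpos(a), inpos(e), inpos(f), marked(a,f), marked(b,e), marked(b,f), marked(e,a), marked(e,b), marked(e,f), marked(f,e), on(a), on(b), on(f)}
3. grab(e,b)  →  {inpos(a), inpos(e), inpos(f), marked(a,f), marked(b,b), marked(b,e), marked(b,f), marked(e,a), marked(e,b), marked(e,f), marked(f,e), on(a), on(b), on(f)}
4. grab(f,a)  →  {inpos(a), inpos(e), inpos(f), marked(a,a), marked(a,f), marked(b,b), marked(b,e), marked(b,f), marked(e,a), marked(e,b), marked(e,f), marked(f,a), marked(f,e), on(a), on(b), on(f)}

grab(e,f); free(a,f); grab(e,b); grab(f,a)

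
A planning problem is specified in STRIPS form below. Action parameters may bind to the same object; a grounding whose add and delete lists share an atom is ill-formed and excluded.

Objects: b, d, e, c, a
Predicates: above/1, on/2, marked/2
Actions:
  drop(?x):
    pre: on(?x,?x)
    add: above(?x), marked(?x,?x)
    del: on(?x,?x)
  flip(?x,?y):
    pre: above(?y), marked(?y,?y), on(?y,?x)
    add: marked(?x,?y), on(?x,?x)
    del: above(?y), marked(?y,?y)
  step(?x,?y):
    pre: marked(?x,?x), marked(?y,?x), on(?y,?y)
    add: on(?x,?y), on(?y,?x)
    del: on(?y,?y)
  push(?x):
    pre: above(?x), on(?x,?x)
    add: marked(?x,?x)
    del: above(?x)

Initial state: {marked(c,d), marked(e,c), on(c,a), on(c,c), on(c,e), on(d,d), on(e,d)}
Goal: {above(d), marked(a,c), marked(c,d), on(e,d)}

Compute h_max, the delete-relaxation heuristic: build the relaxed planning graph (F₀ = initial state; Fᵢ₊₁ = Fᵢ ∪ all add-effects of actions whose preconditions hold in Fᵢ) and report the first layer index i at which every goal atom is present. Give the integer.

F0 = init (7 atoms)
F1 = F0 ∪ {above(c), above(d), marked(c,c), marked(d,d)}  (11 atoms)
F2 = F1 ∪ {marked(a,c), on(a,a), on(c,d), on(d,c), on(e,e)}  (16 atoms)
goal ⊆ F2  ⇒  h_max = 2

2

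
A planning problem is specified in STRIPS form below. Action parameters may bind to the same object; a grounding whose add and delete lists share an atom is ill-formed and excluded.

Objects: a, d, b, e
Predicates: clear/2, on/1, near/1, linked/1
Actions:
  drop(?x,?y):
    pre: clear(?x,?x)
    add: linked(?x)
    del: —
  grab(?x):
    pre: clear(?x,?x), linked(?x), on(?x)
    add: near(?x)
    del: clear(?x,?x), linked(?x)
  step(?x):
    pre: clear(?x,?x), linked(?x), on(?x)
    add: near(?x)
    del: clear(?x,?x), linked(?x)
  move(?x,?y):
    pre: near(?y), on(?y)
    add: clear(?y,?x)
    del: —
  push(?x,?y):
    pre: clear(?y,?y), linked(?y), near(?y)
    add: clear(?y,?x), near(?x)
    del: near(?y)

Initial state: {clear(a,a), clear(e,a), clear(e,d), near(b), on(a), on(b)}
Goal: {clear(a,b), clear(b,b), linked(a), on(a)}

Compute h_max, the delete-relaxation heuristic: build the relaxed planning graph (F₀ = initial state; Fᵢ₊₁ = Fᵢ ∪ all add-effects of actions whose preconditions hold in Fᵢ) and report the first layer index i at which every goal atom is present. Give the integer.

F0 = init (6 atoms)
F1 = F0 ∪ {clear(b,a), clear(b,b), clear(b,d), clear(b,e), linked(a)}  (11 atoms)
F2 = F1 ∪ {linked(b), near(a)}  (13 atoms)
F3 = F2 ∪ {clear(a,b), clear(a,d), clear(a,e), near(d), near(e)}  (18 atoms)
goal ⊆ F3  ⇒  h_max = 3

3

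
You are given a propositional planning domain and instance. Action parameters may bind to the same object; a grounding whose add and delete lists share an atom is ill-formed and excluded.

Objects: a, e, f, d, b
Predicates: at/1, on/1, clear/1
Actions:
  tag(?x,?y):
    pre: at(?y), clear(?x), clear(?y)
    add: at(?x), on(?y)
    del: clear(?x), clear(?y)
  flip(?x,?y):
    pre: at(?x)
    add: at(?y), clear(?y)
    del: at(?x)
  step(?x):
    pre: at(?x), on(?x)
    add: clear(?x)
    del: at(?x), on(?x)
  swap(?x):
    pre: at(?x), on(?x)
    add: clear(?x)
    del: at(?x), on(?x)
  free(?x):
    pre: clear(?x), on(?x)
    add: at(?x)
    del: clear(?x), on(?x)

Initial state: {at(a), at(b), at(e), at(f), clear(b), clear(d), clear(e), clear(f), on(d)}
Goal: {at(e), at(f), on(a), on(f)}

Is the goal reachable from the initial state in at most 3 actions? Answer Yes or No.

1. tag(e,f)  →  {at(a), at(b), at(e), at(f), clear(b), clear(d), on(d), on(f)}
2. flip(b,a)  →  {at(a), at(e), at(f), clear(a), clear(b), clear(d), on(d), on(f)}
3. tag(a,a)  →  {at(a), at(e), at(f), clear(b), clear(d), on(a), on(d), on(f)}
optimal plan length = 3; 3 ≤ 3

Yes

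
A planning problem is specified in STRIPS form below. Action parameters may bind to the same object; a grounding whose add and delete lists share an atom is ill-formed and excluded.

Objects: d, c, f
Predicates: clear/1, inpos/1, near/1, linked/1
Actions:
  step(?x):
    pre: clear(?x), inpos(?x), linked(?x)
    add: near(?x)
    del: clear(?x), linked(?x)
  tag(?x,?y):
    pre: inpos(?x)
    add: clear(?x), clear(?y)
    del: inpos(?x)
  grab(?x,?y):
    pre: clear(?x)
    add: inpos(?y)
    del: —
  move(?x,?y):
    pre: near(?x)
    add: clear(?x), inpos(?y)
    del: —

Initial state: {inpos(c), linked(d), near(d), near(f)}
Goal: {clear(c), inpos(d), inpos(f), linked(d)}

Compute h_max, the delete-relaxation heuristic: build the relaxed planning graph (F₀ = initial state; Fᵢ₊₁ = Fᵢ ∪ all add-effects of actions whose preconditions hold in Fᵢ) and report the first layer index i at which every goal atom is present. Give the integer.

F0 = init (4 atoms)
F1 = F0 ∪ {clear(c), clear(d), clear(f), inpos(d), inpos(f)}  (9 atoms)
goal ⊆ F1  ⇒  h_max = 1

1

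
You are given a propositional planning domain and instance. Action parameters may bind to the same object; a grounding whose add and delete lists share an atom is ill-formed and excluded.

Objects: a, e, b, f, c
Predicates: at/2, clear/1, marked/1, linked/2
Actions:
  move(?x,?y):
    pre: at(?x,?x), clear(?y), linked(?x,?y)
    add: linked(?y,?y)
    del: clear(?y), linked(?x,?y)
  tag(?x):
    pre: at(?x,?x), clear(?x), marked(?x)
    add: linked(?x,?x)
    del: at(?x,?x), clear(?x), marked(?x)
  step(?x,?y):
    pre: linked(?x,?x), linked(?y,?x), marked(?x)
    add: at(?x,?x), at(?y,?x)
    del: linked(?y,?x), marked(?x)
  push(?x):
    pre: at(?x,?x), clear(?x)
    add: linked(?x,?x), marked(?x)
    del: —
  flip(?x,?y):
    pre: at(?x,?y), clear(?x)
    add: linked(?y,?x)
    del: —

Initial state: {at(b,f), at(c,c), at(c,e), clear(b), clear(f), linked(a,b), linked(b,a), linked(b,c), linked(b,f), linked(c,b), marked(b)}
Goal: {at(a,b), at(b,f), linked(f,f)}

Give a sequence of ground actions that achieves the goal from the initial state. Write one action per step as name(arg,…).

move(c,b); step(b,a); move(b,f)

1. move(c,b)  →  {at(b,f), at(c,c), at(c,e), clear(f), linked(a,b), linked(b,a), linked(b,b), linked(b,c), linked(b,f), marked(b)}
2. step(b,a)  →  {at(a,b), at(b,b), at(b,f), at(c,c), at(c,e), clear(f), linked(b,a), linked(b,b), linked(b,c), linked(b,f)}
3. move(b,f)  →  {at(a,b), at(b,b), at(b,f), at(c,c), at(c,e), linked(b,a), linked(b,b), linked(b,c), linked(f,f)}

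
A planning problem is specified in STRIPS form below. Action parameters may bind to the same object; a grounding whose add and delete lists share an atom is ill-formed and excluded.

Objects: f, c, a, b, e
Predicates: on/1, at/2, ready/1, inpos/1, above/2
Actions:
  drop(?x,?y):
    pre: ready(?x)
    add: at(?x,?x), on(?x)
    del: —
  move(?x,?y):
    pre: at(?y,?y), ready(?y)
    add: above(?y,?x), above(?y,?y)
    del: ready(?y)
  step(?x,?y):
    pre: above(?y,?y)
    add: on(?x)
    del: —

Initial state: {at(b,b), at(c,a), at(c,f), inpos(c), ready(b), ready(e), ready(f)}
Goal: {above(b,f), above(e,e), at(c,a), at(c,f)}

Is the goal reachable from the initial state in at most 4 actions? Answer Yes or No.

1. drop(e,f)  →  {at(b,b), at(c,a), at(c,f), at(e,e), inpos(c), on(e), ready(b), ready(e), ready(f)}
2. move(f,b)  →  {above(b,b), above(b,f), at(b,b), at(c,a), at(c,f), at(e,e), inpos(c), on(e), ready(e), ready(f)}
3. move(f,e)  →  {above(b,b), above(b,f), above(e,e), above(e,f), at(b,b), at(c,a), at(c,f), at(e,e), inpos(c), on(e), ready(f)}
optimal plan length = 3; 3 ≤ 4

Yes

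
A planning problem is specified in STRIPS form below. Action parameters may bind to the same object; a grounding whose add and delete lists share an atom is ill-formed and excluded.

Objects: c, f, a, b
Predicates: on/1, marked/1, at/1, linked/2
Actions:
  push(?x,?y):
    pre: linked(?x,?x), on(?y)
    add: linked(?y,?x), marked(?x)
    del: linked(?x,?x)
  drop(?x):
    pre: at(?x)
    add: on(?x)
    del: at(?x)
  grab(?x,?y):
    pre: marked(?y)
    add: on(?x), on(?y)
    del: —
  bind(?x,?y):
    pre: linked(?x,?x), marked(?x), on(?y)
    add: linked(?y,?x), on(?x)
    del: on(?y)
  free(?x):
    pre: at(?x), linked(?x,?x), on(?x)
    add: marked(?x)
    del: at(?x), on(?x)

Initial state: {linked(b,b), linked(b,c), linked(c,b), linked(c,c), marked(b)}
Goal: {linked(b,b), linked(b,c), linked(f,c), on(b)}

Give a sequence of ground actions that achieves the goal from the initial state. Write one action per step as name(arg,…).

grab(f,b); push(c,f)

1. grab(f,b)  →  {linked(b,b), linked(b,c), linked(c,b), linked(c,c), marked(b), on(b), on(f)}
2. push(c,f)  →  {linked(b,b), linked(b,c), linked(c,b), linked(f,c), marked(b), marked(c), on(b), on(f)}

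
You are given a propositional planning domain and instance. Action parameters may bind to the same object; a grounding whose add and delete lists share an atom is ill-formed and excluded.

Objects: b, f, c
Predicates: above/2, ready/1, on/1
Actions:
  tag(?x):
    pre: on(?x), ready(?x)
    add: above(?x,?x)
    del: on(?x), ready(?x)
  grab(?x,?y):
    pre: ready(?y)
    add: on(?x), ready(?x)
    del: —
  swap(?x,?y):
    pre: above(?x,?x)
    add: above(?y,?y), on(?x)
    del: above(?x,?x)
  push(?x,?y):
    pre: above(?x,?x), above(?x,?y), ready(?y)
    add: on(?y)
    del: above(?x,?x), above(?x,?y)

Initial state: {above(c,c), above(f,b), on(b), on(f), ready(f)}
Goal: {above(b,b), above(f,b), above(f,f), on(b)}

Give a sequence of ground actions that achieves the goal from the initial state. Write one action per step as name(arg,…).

1. tag(f)  →  {above(c,c), above(f,b), above(f,f), on(b)}
2. swap(c,b)  →  {above(b,b), above(f,b), above(f,f), on(b), on(c)}

tag(f); swap(c,b)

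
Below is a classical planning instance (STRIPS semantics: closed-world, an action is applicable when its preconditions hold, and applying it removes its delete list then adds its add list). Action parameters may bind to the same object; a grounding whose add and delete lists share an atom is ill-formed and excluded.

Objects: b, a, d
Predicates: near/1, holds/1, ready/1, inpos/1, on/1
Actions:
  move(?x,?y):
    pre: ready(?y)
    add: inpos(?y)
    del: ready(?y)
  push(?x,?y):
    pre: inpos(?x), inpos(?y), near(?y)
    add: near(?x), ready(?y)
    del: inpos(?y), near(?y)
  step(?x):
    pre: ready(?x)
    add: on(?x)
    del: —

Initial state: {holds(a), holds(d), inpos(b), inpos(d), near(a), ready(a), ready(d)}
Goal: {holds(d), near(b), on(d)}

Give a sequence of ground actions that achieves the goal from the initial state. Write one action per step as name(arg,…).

move(b,a); push(b,a); step(d)

1. move(b,a)  →  {holds(a), holds(d), inpos(a), inpos(b), inpos(d), near(a), ready(d)}
2. push(b,a)  →  {holds(a), holds(d), inpos(b), inpos(d), near(b), ready(a), ready(d)}
3. step(d)  →  {holds(a), holds(d), inpos(b), inpos(d), near(b), on(d), ready(a), ready(d)}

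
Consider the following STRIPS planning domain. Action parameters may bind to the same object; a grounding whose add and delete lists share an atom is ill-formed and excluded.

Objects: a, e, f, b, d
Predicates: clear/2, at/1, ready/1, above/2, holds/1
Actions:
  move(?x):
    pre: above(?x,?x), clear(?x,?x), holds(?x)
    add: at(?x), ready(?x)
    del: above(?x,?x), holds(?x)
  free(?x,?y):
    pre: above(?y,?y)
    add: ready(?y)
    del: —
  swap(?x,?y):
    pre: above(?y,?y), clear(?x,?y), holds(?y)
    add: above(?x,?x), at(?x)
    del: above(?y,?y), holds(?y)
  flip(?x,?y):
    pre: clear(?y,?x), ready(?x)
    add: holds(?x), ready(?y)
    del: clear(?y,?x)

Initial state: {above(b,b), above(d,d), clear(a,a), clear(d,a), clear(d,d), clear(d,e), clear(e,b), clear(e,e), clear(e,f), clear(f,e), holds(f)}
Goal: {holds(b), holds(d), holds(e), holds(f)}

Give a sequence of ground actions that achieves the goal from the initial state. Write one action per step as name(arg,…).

1. free(a,b)  →  {above(b,b), above(d,d), clear(a,a), clear(d,a), clear(d,d), clear(d,e), clear(e,b), clear(e,e), clear(e,f), clear(f,e), holds(f), ready(b)}
2. flip(b,e)  →  {above(b,b), above(d,d), clear(a,a), clear(d,a), clear(d,d), clear(d,e), clear(e,e), clear(e,f), clear(f,e), holds(b), holds(f), ready(b), ready(e)}
3. flip(e,d)  →  {above(b,b), above(d,d), clear(a,a), clear(d,a), clear(d,d), clear(e,e), clear(e,f), clear(f,e), holds(b), holds(e), holds(f), ready(b), ready(d), ready(e)}
4. flip(d,d)  →  {above(b,b), above(d,d), clear(a,a), clear(d,a), clear(e,e), clear(e,f), clear(f,e), holds(b), holds(d), holds(e), holds(f), ready(b), ready(d), ready(e)}

free(a,b); flip(b,e); flip(e,d); flip(d,d)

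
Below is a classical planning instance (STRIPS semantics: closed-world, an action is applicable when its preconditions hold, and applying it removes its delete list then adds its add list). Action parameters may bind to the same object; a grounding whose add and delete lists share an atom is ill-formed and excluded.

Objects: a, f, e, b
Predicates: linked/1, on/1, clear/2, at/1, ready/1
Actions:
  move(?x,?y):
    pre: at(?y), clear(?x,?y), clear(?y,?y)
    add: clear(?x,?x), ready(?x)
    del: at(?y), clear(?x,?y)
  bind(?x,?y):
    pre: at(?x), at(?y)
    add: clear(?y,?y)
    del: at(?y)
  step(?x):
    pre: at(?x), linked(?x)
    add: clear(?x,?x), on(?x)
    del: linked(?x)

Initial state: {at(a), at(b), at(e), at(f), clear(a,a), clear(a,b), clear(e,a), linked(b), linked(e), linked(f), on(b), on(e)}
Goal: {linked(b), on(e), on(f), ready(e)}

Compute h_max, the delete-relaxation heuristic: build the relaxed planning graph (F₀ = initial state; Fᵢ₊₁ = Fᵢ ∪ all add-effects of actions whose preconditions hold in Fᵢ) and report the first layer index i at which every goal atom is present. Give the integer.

F0 = init (12 atoms)
F1 = F0 ∪ {clear(b,b), clear(e,e), clear(f,f), on(f), ready(e)}  (17 atoms)
goal ⊆ F1  ⇒  h_max = 1

1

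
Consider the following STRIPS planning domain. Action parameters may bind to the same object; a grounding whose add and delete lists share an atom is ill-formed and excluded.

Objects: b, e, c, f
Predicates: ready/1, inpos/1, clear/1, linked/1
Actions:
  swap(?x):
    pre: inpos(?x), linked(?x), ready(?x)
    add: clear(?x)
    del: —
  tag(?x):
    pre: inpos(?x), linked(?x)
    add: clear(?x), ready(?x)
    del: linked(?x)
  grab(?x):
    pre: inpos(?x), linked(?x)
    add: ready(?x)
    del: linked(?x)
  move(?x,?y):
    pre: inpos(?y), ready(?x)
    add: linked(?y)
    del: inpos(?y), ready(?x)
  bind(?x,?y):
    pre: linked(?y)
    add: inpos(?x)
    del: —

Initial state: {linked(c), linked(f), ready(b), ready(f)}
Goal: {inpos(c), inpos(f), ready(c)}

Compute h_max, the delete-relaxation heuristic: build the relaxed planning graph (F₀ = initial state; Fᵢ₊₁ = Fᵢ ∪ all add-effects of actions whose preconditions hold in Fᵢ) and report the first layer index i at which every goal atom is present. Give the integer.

2

F0 = init (4 atoms)
F1 = F0 ∪ {inpos(b), inpos(c), inpos(e), inpos(f)}  (8 atoms)
F2 = F1 ∪ {clear(c), clear(f), linked(b), linked(e), ready(c)}  (13 atoms)
goal ⊆ F2  ⇒  h_max = 2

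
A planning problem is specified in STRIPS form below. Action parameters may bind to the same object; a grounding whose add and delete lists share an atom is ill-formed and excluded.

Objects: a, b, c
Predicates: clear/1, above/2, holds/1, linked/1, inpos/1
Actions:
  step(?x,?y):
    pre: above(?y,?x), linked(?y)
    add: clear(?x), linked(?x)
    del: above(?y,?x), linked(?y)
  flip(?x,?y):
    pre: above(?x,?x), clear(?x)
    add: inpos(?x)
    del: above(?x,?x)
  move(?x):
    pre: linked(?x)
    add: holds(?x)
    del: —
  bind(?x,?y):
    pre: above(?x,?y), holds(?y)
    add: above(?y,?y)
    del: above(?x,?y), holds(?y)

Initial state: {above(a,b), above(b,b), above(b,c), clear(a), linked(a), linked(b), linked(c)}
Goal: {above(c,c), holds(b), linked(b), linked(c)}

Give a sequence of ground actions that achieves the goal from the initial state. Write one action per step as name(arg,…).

move(b); move(c); bind(b,c)

1. move(b)  →  {above(a,b), above(b,b), above(b,c), clear(a), holds(b), linked(a), linked(b), linked(c)}
2. move(c)  →  {above(a,b), above(b,b), above(b,c), clear(a), holds(b), holds(c), linked(a), linked(b), linked(c)}
3. bind(b,c)  →  {above(a,b), above(b,b), above(c,c), clear(a), holds(b), linked(a), linked(b), linked(c)}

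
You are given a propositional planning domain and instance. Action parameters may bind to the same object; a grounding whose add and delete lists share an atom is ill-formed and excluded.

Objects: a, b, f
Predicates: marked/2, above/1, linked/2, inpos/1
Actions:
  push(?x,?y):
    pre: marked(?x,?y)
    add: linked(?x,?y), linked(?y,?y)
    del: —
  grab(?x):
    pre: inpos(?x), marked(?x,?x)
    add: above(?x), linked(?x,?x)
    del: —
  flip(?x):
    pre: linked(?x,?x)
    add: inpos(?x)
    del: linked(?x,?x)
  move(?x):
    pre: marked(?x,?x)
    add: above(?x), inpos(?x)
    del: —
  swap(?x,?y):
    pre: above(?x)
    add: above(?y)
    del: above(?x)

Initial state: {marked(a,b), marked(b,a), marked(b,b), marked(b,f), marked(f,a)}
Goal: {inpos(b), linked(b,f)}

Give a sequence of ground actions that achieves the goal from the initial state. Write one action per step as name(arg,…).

push(b,f); move(b)

1. push(b,f)  →  {linked(b,f), linked(f,f), marked(a,b), marked(b,a), marked(b,b), marked(b,f), marked(f,a)}
2. move(b)  →  {above(b), inpos(b), linked(b,f), linked(f,f), marked(a,b), marked(b,a), marked(b,b), marked(b,f), marked(f,a)}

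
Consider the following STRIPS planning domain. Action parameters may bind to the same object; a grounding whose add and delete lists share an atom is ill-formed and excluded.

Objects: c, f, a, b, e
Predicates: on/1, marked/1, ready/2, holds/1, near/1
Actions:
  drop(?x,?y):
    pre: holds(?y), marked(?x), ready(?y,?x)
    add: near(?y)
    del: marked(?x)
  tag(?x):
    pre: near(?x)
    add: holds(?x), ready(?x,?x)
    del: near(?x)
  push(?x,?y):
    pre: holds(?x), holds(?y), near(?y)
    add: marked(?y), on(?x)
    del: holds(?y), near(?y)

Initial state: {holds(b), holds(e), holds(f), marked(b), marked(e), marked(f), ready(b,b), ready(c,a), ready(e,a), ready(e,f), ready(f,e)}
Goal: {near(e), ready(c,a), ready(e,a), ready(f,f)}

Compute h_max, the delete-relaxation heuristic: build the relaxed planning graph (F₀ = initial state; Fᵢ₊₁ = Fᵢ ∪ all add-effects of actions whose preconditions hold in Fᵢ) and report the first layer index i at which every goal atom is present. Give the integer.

F0 = init (11 atoms)
F1 = F0 ∪ {near(b), near(e), near(f)}  (14 atoms)
F2 = F1 ∪ {on(b), on(e), on(f), ready(e,e), ready(f,f)}  (19 atoms)
goal ⊆ F2  ⇒  h_max = 2

2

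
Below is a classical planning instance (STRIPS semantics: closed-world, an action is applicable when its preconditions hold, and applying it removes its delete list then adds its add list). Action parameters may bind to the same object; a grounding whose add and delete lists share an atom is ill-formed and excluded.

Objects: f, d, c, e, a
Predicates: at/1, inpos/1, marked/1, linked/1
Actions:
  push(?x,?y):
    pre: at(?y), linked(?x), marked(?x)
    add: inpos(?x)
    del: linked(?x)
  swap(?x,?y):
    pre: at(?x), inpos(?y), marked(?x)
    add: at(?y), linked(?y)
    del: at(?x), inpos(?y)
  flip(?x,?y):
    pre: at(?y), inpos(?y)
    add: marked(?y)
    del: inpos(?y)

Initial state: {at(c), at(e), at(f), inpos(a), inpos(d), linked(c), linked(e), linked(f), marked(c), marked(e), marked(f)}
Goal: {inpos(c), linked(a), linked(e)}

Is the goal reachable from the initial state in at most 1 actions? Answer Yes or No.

1. push(c,f)  →  {at(c), at(e), at(f), inpos(a), inpos(c), inpos(d), linked(e), linked(f), marked(c), marked(e), marked(f)}
2. swap(f,a)  →  {at(a), at(c), at(e), inpos(c), inpos(d), linked(a), linked(e), linked(f), marked(c), marked(e), marked(f)}
optimal plan length = 2; 2 > 1

No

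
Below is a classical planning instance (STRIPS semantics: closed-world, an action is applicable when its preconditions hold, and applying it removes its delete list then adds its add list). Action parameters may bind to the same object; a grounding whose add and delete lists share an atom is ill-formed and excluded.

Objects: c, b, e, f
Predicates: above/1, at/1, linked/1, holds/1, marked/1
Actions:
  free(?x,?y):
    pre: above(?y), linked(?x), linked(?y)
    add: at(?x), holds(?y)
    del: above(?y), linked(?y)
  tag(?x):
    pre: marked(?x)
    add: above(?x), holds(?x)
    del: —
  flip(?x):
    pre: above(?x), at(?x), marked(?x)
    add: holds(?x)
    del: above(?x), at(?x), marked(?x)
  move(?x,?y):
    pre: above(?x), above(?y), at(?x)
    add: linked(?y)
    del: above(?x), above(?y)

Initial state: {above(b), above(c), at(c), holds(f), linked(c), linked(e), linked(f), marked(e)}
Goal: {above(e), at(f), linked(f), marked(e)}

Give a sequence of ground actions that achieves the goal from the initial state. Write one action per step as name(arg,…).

1. free(f,c)  →  {above(b), at(c), at(f), holds(c), holds(f), linked(e), linked(f), marked(e)}
2. tag(e)  →  {above(b), above(e), at(c), at(f), holds(c), holds(e), holds(f), linked(e), linked(f), marked(e)}

free(f,c); tag(e)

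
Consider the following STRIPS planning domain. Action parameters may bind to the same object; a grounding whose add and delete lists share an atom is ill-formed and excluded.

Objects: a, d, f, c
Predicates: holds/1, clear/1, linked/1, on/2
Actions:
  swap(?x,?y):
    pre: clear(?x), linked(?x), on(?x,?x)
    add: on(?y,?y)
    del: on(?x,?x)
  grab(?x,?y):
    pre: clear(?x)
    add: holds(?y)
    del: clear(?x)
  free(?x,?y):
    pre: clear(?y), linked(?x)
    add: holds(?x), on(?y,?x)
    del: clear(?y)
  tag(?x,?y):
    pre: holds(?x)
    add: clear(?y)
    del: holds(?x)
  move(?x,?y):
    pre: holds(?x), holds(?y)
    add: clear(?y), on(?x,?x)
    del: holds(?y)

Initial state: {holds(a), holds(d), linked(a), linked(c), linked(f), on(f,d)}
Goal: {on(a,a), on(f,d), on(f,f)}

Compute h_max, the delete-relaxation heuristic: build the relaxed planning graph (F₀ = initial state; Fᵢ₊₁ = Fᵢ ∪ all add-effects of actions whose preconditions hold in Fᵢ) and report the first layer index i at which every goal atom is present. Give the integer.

F0 = init (6 atoms)
F1 = F0 ∪ {clear(a), clear(c), clear(d), clear(f), on(a,a), on(d,d)}  (12 atoms)
F2 = F1 ∪ {holds(c), holds(f), on(a,c), on(a,f), on(c,a), on(c,c), on(c,f), on(d,a), on(d,c), on(d,f), on(f,a), on(f,c), on(f,f)}  (25 atoms)
goal ⊆ F2  ⇒  h_max = 2

2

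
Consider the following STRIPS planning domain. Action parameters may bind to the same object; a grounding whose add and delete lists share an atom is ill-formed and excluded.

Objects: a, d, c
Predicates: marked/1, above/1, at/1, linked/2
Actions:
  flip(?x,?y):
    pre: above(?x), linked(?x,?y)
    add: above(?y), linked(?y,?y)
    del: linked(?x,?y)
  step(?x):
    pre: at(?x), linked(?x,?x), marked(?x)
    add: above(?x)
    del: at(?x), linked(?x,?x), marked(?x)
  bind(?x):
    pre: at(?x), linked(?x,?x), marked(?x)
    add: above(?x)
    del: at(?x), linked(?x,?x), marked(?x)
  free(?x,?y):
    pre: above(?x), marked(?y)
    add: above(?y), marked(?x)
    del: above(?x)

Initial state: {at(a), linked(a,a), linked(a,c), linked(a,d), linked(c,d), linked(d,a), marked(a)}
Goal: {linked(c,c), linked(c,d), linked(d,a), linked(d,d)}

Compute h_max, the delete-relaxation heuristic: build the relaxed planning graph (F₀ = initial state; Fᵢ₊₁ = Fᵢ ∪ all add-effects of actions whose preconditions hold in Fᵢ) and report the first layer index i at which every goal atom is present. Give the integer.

F0 = init (7 atoms)
F1 = F0 ∪ {above(a)}  (8 atoms)
F2 = F1 ∪ {above(c), above(d), linked(c,c), linked(d,d)}  (12 atoms)
goal ⊆ F2  ⇒  h_max = 2

2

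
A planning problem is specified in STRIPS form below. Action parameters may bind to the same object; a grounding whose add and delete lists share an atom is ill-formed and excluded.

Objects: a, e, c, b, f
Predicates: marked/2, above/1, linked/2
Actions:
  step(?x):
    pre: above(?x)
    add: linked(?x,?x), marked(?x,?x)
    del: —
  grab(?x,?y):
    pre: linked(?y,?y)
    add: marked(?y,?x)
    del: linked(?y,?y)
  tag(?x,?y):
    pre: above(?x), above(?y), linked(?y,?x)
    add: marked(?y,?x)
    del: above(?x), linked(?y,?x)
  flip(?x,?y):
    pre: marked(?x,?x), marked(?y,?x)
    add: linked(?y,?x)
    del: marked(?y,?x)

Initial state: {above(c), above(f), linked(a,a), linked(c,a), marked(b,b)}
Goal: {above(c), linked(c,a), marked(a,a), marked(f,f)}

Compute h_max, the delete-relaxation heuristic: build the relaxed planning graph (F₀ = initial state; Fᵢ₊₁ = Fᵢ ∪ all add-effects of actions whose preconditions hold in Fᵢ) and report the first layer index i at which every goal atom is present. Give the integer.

F0 = init (5 atoms)
F1 = F0 ∪ {linked(b,b), linked(c,c), linked(f,f), marked(a,a), marked(a,b), marked(a,c), marked(a,e), marked(a,f), marked(c,c), marked(f,f)}  (15 atoms)
goal ⊆ F1  ⇒  h_max = 1

1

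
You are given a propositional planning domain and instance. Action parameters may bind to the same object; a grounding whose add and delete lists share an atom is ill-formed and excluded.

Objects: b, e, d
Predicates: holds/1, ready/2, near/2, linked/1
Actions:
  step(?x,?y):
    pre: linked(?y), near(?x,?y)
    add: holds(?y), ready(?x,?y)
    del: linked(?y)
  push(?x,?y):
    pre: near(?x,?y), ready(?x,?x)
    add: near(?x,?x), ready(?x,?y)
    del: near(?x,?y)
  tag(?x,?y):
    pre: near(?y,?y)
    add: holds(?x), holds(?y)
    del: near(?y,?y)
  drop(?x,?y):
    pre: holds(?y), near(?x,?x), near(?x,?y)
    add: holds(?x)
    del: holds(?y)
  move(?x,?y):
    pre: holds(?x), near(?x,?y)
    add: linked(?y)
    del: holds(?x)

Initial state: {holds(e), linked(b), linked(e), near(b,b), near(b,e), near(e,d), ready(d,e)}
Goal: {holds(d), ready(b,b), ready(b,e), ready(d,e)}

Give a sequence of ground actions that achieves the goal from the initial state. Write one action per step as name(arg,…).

1. step(b,b)  →  {holds(b), holds(e), linked(e), near(b,b), near(b,e), near(e,d), ready(b,b), ready(d,e)}
2. step(b,e)  →  {holds(b), holds(e), near(b,b), near(b,e), near(e,d), ready(b,b), ready(b,e), ready(d,e)}
3. tag(d,b)  →  {holds(b), holds(d), holds(e), near(b,e), near(e,d), ready(b,b), ready(b,e), ready(d,e)}

step(b,b); step(b,e); tag(d,b)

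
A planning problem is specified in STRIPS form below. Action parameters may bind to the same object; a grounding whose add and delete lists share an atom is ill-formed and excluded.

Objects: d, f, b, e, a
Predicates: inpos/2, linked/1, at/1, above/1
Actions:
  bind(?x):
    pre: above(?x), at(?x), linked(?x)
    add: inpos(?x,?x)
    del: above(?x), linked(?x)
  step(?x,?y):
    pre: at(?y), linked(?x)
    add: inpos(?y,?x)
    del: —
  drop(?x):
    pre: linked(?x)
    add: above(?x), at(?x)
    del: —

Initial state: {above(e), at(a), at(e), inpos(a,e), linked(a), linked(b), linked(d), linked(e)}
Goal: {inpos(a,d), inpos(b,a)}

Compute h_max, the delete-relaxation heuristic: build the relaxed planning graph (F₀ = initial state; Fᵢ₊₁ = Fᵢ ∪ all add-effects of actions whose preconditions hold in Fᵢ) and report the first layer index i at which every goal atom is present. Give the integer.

F0 = init (8 atoms)
F1 = F0 ∪ {above(a), above(b), above(d), at(b), at(d), inpos(a,a), inpos(a,b), inpos(a,d), inpos(e,a), inpos(e,b), inpos(e,d), inpos(e,e)}  (20 atoms)
F2 = F1 ∪ {inpos(b,a), inpos(b,b), inpos(b,d), inpos(b,e), inpos(d,a), inpos(d,b), inpos(d,d), inpos(d,e)}  (28 atoms)
goal ⊆ F2  ⇒  h_max = 2

2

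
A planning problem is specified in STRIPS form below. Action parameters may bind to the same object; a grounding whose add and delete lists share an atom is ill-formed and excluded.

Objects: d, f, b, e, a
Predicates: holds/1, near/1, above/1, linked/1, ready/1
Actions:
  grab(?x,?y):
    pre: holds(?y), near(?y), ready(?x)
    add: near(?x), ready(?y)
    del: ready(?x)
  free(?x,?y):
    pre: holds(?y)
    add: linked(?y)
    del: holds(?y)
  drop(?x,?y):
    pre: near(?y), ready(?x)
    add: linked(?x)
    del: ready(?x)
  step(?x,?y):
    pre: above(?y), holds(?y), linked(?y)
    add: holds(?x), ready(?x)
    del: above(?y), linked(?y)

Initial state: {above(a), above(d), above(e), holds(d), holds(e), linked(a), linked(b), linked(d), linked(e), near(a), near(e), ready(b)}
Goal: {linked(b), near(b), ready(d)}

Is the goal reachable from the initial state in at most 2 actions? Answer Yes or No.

1. grab(b,e)  →  {above(a), above(d), above(e), holds(d), holds(e), linked(a), linked(b), linked(d), linked(e), near(a), near(b), near(e), ready(e)}
2. step(d,d)  →  {above(a), above(e), holds(d), holds(e), linked(a), linked(b), linked(e), near(a), near(b), near(e), ready(d), ready(e)}
optimal plan length = 2; 2 ≤ 2

Yes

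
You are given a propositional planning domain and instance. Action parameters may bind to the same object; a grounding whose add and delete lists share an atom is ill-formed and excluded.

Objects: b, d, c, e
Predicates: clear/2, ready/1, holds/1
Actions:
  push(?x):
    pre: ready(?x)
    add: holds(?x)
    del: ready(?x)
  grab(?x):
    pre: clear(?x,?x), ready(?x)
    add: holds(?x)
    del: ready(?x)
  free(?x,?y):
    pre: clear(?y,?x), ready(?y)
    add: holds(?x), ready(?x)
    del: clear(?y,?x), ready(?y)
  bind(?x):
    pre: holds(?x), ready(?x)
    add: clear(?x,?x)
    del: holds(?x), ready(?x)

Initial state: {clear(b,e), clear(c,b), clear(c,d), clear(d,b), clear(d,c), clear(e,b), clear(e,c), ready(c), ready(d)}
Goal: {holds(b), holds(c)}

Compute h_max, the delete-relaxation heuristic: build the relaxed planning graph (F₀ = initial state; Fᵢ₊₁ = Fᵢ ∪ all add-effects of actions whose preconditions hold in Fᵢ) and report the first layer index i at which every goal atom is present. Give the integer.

F0 = init (9 atoms)
F1 = F0 ∪ {holds(b), holds(c), holds(d), ready(b)}  (13 atoms)
goal ⊆ F1  ⇒  h_max = 1

1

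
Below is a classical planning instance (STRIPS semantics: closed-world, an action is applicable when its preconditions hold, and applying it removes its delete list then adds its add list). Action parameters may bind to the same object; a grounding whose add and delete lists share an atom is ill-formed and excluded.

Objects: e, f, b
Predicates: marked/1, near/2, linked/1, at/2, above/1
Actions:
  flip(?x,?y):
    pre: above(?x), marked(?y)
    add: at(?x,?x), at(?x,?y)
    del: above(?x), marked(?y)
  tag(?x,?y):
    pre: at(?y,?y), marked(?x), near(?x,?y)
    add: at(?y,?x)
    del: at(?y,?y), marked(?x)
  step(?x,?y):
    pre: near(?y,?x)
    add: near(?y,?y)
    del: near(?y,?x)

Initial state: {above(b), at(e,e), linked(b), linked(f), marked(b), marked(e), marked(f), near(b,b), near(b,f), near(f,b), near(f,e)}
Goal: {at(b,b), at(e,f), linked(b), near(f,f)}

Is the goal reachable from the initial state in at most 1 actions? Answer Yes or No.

No

1. flip(b,e)  →  {at(b,b), at(b,e), at(e,e), linked(b), linked(f), marked(b), marked(f), near(b,b), near(b,f), near(f,b), near(f,e)}
2. tag(f,e)  →  {at(b,b), at(b,e), at(e,f), linked(b), linked(f), marked(b), near(b,b), near(b,f), near(f,b), near(f,e)}
3. step(e,f)  →  {at(b,b), at(b,e), at(e,f), linked(b), linked(f), marked(b), near(b,b), near(b,f), near(f,b), near(f,f)}
optimal plan length = 3; 3 > 1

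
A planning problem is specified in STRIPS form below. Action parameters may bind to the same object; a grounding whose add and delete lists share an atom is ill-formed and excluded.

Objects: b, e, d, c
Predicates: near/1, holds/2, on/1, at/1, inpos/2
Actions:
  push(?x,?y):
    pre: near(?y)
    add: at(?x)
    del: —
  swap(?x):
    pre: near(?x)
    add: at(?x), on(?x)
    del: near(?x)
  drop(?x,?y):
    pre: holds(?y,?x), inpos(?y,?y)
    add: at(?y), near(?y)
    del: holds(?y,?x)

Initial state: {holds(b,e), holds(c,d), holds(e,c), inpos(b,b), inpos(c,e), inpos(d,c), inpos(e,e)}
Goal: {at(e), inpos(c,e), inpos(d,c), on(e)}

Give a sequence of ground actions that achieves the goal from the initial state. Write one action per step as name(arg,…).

drop(c,e); swap(e)

1. drop(c,e)  →  {at(e), holds(b,e), holds(c,d), inpos(b,b), inpos(c,e), inpos(d,c), inpos(e,e), near(e)}
2. swap(e)  →  {at(e), holds(b,e), holds(c,d), inpos(b,b), inpos(c,e), inpos(d,c), inpos(e,e), on(e)}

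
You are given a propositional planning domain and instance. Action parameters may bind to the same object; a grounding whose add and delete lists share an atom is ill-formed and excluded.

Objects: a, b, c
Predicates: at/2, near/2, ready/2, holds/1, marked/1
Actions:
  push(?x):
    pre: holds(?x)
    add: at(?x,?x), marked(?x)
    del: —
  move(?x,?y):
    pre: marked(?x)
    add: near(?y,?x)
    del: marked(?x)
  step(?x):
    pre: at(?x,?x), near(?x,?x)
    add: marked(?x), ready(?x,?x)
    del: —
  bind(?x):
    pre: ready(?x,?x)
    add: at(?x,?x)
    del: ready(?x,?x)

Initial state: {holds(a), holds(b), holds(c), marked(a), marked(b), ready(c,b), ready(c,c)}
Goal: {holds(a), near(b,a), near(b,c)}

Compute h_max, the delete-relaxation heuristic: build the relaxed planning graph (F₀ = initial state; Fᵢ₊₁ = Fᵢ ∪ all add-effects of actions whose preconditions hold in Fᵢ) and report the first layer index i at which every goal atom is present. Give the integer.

F0 = init (7 atoms)
F1 = F0 ∪ {at(a,a), at(b,b), at(c,c), marked(c), near(a,a), near(a,b), near(b,a), near(b,b), near(c,a), near(c,b)}  (17 atoms)
F2 = F1 ∪ {near(a,c), near(b,c), near(c,c), ready(a,a), ready(b,b)}  (22 atoms)
goal ⊆ F2  ⇒  h_max = 2

2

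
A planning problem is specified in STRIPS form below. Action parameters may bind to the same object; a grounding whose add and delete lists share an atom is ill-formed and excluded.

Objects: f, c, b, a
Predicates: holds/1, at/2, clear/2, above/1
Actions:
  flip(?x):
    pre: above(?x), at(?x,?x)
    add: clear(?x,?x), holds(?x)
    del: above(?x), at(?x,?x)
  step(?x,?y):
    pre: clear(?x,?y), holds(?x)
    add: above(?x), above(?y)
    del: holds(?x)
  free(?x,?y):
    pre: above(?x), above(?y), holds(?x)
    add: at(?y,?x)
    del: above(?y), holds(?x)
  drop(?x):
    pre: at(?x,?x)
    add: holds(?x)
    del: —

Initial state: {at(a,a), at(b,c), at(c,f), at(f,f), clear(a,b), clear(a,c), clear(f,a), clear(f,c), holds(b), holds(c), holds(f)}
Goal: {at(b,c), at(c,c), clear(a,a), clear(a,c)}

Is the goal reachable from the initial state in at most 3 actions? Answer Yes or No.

No

1. step(f,a)  →  {above(a), above(f), at(a,a), at(b,c), at(c,f), at(f,f), clear(a,b), clear(a,c), clear(f,a), clear(f,c), holds(b), holds(c)}
2. flip(a)  →  {above(f), at(b,c), at(c,f), at(f,f), clear(a,a), clear(a,b), clear(a,c), clear(f,a), clear(f,c), holds(a), holds(b), holds(c)}
3. step(a,c)  →  {above(a), above(c), above(f), at(b,c), at(c,f), at(f,f), clear(a,a), clear(a,b), clear(a,c), clear(f,a), clear(f,c), holds(b), holds(c)}
4. free(c,c)  →  {above(a), above(f), at(b,c), at(c,c), at(c,f), at(f,f), clear(a,a), clear(a,b), clear(a,c), clear(f,a), clear(f,c), holds(b)}
optimal plan length = 4; 4 > 3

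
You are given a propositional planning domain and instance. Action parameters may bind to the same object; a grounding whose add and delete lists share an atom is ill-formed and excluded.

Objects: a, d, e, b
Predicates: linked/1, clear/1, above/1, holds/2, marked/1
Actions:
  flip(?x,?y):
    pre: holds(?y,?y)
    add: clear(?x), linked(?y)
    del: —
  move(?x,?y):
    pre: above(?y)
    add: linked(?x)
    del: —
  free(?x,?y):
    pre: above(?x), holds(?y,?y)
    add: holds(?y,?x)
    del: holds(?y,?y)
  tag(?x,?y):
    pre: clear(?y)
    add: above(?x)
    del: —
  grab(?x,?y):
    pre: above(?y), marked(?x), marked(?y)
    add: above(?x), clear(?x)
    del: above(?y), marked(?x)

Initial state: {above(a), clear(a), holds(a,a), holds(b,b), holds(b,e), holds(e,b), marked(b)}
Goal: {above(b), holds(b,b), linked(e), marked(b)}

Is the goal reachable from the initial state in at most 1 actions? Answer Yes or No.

No

1. move(e,a)  →  {above(a), clear(a), holds(a,a), holds(b,b), holds(b,e), holds(e,b), linked(e), marked(b)}
2. tag(b,a)  →  {above(a), above(b), clear(a), holds(a,a), holds(b,b), holds(b,e), holds(e,b), linked(e), marked(b)}
optimal plan length = 2; 2 > 1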